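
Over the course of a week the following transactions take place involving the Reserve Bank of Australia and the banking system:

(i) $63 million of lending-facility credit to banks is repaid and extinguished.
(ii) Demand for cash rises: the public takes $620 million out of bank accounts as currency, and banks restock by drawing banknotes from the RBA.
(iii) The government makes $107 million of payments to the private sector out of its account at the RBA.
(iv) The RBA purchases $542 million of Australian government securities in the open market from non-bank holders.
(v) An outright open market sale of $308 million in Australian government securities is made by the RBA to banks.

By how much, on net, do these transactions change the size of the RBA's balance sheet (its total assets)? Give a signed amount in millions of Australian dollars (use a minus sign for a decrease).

+$171 million

RBA balance sheet:
  Assets:      Securities +$234M, Loans to banks −$63M
  Liabilities: Bank reserves −$342M, Currency in circulation +$620M, Government deposits −$107M
Change in total RBA assets = +$171 million.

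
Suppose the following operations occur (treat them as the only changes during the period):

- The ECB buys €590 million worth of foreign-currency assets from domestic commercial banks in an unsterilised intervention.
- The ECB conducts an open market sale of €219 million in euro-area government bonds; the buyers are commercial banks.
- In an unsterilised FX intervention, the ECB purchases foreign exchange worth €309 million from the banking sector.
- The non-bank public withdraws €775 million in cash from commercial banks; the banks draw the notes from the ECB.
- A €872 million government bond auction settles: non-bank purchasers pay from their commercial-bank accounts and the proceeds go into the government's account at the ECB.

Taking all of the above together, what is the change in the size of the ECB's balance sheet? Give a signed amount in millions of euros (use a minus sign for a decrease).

+€680 million

FX purchase €590 million: an ECB asset is acquired → +€590M.
OMO sale (to banks) €219 million: an ECB asset is shed → −€219M.
FX purchase €309 million: an ECB asset is acquired → +€309M.
Currency withdrawal €775 million: only the composition of liabilities changes → 0.
Government account inflow €872 million: only the composition of liabilities changes → 0.
Net: 590 − 219 + 309 + 0 + 0 = +€680 million.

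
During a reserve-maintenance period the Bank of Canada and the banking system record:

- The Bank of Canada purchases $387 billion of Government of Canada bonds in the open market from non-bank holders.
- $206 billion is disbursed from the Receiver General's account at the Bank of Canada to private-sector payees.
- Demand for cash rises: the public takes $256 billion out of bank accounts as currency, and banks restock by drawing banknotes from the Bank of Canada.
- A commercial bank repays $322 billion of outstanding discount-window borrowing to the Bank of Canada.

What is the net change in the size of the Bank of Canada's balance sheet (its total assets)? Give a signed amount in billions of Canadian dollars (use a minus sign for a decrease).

+$65 billion

Asset purchase (from non-banks) $387 billion: a Bank of Canada asset is acquired → +$387B.
Government spending $206 billion: only the composition of liabilities changes → 0.
Currency withdrawal $256 billion: only the composition of liabilities changes → 0.
Discount-window repayment $322 billion: a Bank of Canada asset is shed → −$322B.
Net: 387 + 0 + 0 − 322 = +$65 billion.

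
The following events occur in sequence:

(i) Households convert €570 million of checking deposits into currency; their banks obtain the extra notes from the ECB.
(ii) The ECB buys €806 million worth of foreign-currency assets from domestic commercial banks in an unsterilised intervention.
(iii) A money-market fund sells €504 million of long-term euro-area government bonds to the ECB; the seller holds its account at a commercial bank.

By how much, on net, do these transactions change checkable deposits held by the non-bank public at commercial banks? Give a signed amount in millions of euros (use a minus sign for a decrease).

ECB balance sheet:
  Assets:      Securities +€504M, Foreign assets +€806M
  Liabilities: Bank reserves +€740M, Currency in circulation +€570M
Commercial banking system:
  Assets:      Reserves at CB +€740M, Foreign assets −€806M
  Liabilities: Checkable deposits −€66M
So the change in checkable deposits held by the non-bank public at commercial banks is -€66 million.

-€66 million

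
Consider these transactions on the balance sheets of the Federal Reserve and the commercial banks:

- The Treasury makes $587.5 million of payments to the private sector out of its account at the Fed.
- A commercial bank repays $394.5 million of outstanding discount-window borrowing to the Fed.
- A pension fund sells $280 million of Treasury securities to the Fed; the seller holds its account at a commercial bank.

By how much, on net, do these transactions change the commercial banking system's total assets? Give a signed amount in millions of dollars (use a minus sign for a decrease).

Fed balance sheet:
  Assets:      Securities +$280M, Loans to banks −$394.5M
  Liabilities: Bank reserves +$473M, Government deposits −$587.5M
Commercial banking system:
  Assets:      Reserves at CB +$473M
  Liabilities: Checkable deposits +$867.5M, Borrowings from CB −$394.5M
Change in total bank assets = +$473 million.

+$473 million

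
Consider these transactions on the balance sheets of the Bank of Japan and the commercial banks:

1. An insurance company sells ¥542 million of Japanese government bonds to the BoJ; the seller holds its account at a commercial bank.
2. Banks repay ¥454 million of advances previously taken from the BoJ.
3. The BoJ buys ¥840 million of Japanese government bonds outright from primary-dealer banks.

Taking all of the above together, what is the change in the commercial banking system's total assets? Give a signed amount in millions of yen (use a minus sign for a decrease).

Asset purchase (from non-banks) ¥542 million: bank balance sheets expand → +¥542M.
Discount-window repayment ¥454 million: bank balance sheets shrink → −¥454M.
OMO purchase (from banks) ¥840 million: just an asset swap on bank balance sheets → 0.
Net: 542 − 454 + 0 = +¥88 million.

+¥88 million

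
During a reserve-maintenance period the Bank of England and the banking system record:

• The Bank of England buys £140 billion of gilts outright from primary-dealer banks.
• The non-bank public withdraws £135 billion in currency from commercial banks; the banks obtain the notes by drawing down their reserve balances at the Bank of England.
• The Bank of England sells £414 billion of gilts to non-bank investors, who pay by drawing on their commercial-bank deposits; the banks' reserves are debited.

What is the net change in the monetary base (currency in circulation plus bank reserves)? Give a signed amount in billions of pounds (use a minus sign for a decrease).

Bank of England balance sheet:
  Assets:      Securities −£274B
  Liabilities: Bank reserves −£409B, Currency in circulation +£135B
Monetary base = currency + reserves: +£135B + (−£409B) = -£274 billion.

-£274 billion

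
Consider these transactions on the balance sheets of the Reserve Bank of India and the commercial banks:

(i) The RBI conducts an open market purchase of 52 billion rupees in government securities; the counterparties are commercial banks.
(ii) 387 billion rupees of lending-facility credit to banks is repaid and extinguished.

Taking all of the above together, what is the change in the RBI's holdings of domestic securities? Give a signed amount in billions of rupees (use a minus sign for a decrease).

+52 billion

RBI balance sheet:
  Assets:      Securities +52B, Loans to banks −387B
  Liabilities: Bank reserves −335B
Commercial banking system:
  Assets:      Reserves at CB −335B, Securities −52B
  Liabilities: Borrowings from CB −387B
So the change in the RBI's holdings of domestic securities is +52 billion.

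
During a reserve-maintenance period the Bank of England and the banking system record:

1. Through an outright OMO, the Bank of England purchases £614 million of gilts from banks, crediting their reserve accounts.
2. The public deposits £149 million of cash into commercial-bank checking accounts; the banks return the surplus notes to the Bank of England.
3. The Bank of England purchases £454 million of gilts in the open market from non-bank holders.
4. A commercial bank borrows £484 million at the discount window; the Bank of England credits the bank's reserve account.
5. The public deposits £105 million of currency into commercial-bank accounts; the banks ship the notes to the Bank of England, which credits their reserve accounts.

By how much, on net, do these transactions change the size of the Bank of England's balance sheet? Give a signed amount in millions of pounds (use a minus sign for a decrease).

OMO purchase (from banks) £614 million: a Bank of England asset is acquired → +£614M.
Currency deposit £149 million: only the composition of liabilities changes → 0.
Asset purchase (from non-banks) £454 million: a Bank of England asset is acquired → +£454M.
Discount-window loan £484 million: a Bank of England asset is acquired → +£484M.
Currency deposit £105 million: only the composition of liabilities changes → 0.
Net: 614 + 0 + 454 + 484 + 0 = +£1552 million.

+£1552 million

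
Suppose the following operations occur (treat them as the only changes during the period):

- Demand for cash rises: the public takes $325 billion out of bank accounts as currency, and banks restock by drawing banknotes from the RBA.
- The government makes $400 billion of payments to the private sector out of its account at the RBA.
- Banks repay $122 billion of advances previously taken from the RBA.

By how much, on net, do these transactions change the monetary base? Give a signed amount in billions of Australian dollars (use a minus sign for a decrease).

+$278 billion

RBA balance sheet:
  Assets:      Loans to banks −$122B
  Liabilities: Bank reserves −$47B, Currency in circulation +$325B, Government deposits −$400B
Monetary base = currency + reserves: +$325B + (−$47B) = +$278 billion.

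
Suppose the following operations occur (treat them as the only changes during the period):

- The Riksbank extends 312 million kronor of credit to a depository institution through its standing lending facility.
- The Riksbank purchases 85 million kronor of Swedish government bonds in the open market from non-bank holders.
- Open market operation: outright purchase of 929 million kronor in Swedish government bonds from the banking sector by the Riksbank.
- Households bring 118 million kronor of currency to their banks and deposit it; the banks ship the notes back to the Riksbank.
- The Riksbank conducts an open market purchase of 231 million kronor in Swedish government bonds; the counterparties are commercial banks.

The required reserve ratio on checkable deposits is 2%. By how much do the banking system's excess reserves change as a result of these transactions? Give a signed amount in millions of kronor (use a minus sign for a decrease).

+1670.94 million

Discount-window loan 312 million kronor: reserves +312M, deposits 0.
Asset purchase (from non-banks) 85 million kronor: reserves +85M, deposits +85M.
OMO purchase (from banks) 929 million kronor: reserves +929M, deposits 0.
Currency deposit 118 million kronor: reserves +118M, deposits +118M.
OMO purchase (from banks) 231 million kronor: reserves +231M, deposits 0.
Totals: Δreserves = +1675M, Δdeposits = +203M.
Δrequired reserves = 2% × +203M = +4.06M.
Δexcess reserves = Δreserves − Δrequired = +1675M − (+4.06M) = +1670.94 million.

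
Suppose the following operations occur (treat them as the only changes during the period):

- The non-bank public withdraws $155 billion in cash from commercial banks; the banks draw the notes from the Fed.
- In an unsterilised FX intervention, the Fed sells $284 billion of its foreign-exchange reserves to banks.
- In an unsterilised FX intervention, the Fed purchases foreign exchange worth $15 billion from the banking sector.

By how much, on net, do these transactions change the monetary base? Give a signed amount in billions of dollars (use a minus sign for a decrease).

-$269 billion

Fed balance sheet:
  Assets:      Foreign assets −$269B
  Liabilities: Bank reserves −$424B, Currency in circulation +$155B
Commercial banking system:
  Assets:      Reserves at CB −$424B, Foreign assets +$269B
  Liabilities: Checkable deposits −$155B
Monetary base = currency + reserves: +$155B + (−$424B) = -$269 billion.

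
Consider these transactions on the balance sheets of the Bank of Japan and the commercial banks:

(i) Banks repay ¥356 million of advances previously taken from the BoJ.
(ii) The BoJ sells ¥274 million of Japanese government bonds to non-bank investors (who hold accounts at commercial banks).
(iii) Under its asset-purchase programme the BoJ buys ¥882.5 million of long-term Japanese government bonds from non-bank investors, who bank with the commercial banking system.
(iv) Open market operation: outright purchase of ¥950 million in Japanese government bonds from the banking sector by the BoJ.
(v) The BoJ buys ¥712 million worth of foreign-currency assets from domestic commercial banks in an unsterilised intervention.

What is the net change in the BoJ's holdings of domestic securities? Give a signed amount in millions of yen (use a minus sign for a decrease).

+¥1558.5 million

Discount-window repayment ¥356 million: the BoJ's securities portfolio is untouched → 0.
Asset sale (to non-banks) ¥274 million: securities removed from the BoJ's portfolio → −¥274M.
Asset purchase (from non-banks) ¥882.5 million: securities added to the BoJ's portfolio → +¥882.5M.
OMO purchase (from banks) ¥950 million: securities added to the BoJ's portfolio → +¥950M.
FX purchase ¥712 million: the BoJ's securities portfolio is untouched → 0.
Net: 0 − 274 + 882.5 + 950 + 0 = +¥1558.5 million.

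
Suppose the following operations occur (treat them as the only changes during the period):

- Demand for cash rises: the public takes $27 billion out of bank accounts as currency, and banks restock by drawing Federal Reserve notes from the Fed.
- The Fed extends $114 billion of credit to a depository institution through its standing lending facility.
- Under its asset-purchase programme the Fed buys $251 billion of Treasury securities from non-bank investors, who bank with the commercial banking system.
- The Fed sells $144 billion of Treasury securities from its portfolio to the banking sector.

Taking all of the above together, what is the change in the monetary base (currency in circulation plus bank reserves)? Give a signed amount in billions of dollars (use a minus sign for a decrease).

+$221 billion

Currency withdrawal $27 billion: just a shift between currency and reserves — both are base money → 0.
Discount-window loan $114 billion: Fed balance sheet expands → +$114B.
Asset purchase (from non-banks) $251 billion: Fed balance sheet expands → +$251B.
OMO sale (to banks) $144 billion: Fed balance sheet contracts → −$144B.
Net: 0 + 114 + 251 − 144 = +$221 billion.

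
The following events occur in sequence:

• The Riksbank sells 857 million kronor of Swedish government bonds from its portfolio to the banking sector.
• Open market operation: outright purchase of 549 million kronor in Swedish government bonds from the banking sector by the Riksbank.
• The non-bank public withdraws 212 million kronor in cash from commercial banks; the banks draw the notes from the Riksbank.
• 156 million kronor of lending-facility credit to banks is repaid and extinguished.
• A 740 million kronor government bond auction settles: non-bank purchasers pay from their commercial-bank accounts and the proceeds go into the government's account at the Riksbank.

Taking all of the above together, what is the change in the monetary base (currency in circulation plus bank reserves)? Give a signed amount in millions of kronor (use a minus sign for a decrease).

-1204 million

Riksbank balance sheet:
  Assets:      Securities −308M, Loans to banks −156M
  Liabilities: Bank reserves −1416M, Currency in circulation +212M, Government deposits +740M
Commercial banking system:
  Assets:      Reserves at CB −1416M, Securities +308M
  Liabilities: Checkable deposits −952M, Borrowings from CB −156M
Monetary base = currency + reserves: +212M + (−1416M) = -1204 million.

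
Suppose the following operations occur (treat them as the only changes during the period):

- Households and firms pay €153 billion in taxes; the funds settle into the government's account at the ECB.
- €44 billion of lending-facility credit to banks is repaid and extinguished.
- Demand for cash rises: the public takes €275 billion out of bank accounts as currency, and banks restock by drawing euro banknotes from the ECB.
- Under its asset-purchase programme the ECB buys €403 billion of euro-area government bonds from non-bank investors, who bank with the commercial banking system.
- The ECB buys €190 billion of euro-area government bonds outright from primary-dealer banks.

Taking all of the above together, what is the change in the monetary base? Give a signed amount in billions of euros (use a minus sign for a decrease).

ECB balance sheet:
  Assets:      Securities +€593B, Loans to banks −€44B
  Liabilities: Bank reserves +€121B, Currency in circulation +€275B, Government deposits +€153B
Commercial banking system:
  Assets:      Reserves at CB +€121B, Securities −€190B
  Liabilities: Checkable deposits −€25B, Borrowings from CB −€44B
Monetary base = currency + reserves: +€275B + (+€121B) = +€396 billion.

+€396 billion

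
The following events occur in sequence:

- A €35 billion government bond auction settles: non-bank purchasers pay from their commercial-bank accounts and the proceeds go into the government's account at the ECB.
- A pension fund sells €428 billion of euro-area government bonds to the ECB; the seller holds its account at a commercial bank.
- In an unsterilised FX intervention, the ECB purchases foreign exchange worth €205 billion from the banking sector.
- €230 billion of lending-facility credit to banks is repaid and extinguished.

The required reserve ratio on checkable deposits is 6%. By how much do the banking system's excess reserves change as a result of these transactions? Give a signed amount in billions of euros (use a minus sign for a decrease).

Government account inflow €35 billion: reserves −€35B, deposits −€35B.
Asset purchase (from non-banks) €428 billion: reserves +€428B, deposits +€428B.
FX purchase €205 billion: reserves +€205B, deposits 0.
Discount-window repayment €230 billion: reserves −€230B, deposits 0.
Totals: Δreserves = +€368B, Δdeposits = +€393B.
Δrequired reserves = 6% × +€393B = +€23.58B.
Δexcess reserves = Δreserves − Δrequired = +€368B − (+€23.58B) = +€344.42 billion.

+€344.42 billion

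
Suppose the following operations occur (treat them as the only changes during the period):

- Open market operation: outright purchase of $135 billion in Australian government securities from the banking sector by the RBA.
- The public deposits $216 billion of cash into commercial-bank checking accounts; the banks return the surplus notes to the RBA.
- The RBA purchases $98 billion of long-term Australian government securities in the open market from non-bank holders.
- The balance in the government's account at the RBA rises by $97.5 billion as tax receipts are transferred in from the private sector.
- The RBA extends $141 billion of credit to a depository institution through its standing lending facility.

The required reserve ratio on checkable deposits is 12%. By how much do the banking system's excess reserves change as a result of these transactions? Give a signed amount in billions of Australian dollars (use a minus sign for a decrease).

+$466.52 billion

OMO purchase (from banks) $135 billion: reserves +$135B, deposits 0.
Currency deposit $216 billion: reserves +$216B, deposits +$216B.
Asset purchase (from non-banks) $98 billion: reserves +$98B, deposits +$98B.
Government account inflow $97.5 billion: reserves −$97.5B, deposits −$97.5B.
Discount-window loan $141 billion: reserves +$141B, deposits 0.
Totals: Δreserves = +$492.5B, Δdeposits = +$216.5B.
Δrequired reserves = 12% × +$216.5B = +$25.98B.
Δexcess reserves = Δreserves − Δrequired = +$492.5B − (+$25.98B) = +$466.52 billion.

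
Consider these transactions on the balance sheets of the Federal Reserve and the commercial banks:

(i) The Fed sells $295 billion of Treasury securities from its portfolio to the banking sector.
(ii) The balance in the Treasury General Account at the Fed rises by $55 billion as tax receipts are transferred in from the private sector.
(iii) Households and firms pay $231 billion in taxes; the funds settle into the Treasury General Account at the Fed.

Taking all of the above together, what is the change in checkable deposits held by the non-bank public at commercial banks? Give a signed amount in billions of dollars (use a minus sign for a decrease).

-$286 billion

OMO sale (to banks) $295 billion: the counterparty is a bank, so public deposits are unchanged → 0.
Government account inflow $55 billion: non-bank counterparties' bank balances fall → −$55B.
Government account inflow $231 billion: non-bank counterparties' bank balances fall → −$231B.
Net: 0 − 55 − 231 = -$286 billion.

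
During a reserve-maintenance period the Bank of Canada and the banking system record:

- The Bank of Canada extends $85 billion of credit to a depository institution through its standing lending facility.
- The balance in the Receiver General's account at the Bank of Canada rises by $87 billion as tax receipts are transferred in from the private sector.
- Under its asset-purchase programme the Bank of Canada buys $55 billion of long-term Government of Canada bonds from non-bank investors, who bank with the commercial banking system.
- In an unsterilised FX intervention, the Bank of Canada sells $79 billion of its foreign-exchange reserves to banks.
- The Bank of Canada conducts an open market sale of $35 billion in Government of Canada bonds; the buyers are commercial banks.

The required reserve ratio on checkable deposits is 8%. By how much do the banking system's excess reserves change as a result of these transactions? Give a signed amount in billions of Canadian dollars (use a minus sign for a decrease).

-$58.44 billion

Discount-window loan $85 billion: reserves +$85B, deposits 0.
Government account inflow $87 billion: reserves −$87B, deposits −$87B.
Asset purchase (from non-banks) $55 billion: reserves +$55B, deposits +$55B.
FX sale $79 billion: reserves −$79B, deposits 0.
OMO sale (to banks) $35 billion: reserves −$35B, deposits 0.
Totals: Δreserves = −$61B, Δdeposits = −$32B.
Δrequired reserves = 8% × −$32B = −$2.56B.
Δexcess reserves = Δreserves − Δrequired = −$61B − (−$2.56B) = -$58.44 billion.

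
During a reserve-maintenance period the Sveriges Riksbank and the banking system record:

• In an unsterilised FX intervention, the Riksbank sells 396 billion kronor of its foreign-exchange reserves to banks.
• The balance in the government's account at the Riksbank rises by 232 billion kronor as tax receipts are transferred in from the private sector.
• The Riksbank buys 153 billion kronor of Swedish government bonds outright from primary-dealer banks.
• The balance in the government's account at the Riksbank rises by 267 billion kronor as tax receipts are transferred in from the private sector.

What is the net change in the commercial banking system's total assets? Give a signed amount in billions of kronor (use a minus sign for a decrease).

-499 billion

FX sale 396 billion kronor: just an asset swap on bank balance sheets → 0.
Government account inflow 232 billion kronor: bank balance sheets shrink → −232B.
OMO purchase (from banks) 153 billion kronor: just an asset swap on bank balance sheets → 0.
Government account inflow 267 billion kronor: bank balance sheets shrink → −267B.
Net: 0 − 232 + 0 − 267 = -499 billion.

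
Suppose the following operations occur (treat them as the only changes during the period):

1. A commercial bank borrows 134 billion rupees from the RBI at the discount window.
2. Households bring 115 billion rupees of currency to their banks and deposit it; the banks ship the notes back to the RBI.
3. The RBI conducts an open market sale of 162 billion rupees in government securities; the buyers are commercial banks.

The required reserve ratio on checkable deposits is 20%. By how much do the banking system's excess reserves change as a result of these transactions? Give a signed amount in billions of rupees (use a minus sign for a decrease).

Discount-window loan 134 billion rupees: reserves +134B, deposits 0.
Currency deposit 115 billion rupees: reserves +115B, deposits +115B.
OMO sale (to banks) 162 billion rupees: reserves −162B, deposits 0.
Totals: Δreserves = +87B, Δdeposits = +115B.
Δrequired reserves = 20% × +115B = +23B.
Δexcess reserves = Δreserves − Δrequired = +87B − (+23B) = +64 billion.

+64 billion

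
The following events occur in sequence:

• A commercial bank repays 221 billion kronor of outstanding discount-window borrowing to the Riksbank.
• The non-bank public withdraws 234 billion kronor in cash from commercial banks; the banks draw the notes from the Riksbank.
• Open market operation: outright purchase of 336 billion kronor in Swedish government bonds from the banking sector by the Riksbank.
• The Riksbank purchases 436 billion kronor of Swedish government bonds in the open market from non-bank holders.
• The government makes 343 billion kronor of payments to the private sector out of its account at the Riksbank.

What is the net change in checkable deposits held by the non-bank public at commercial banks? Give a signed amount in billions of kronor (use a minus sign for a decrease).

+545 billion

Discount-window repayment 221 billion kronor: the counterparty is a bank, so public deposits are unchanged → 0.
Currency withdrawal 234 billion kronor: non-bank counterparties' bank balances fall → −234B.
OMO purchase (from banks) 336 billion kronor: the counterparty is a bank, so public deposits are unchanged → 0.
Asset purchase (from non-banks) 436 billion kronor: non-bank counterparties' bank balances rise → +436B.
Government spending 343 billion kronor: non-bank counterparties' bank balances rise → +343B.
Net: 0 − 234 + 0 + 436 + 343 = +545 billion.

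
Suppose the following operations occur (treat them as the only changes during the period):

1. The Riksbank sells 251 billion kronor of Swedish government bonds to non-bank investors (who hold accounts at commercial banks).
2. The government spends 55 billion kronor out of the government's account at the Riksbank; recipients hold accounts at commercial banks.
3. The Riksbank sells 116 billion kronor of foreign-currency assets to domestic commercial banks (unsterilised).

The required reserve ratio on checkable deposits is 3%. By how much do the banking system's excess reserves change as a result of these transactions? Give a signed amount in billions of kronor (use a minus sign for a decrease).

Asset sale (to non-banks) 251 billion kronor: reserves −251B, deposits −251B.
Government spending 55 billion kronor: reserves +55B, deposits +55B.
FX sale 116 billion kronor: reserves −116B, deposits 0.
Totals: Δreserves = −312B, Δdeposits = −196B.
Δrequired reserves = 3% × −196B = −5.88B.
Δexcess reserves = Δreserves − Δrequired = −312B − (−5.88B) = -306.12 billion.

-306.12 billion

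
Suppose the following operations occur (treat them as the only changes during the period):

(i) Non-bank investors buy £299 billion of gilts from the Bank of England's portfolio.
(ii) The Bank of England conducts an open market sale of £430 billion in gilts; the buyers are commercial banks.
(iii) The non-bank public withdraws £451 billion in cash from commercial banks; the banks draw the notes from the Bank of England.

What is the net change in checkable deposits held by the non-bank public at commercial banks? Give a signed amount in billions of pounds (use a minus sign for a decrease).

-£750 billion

Asset sale (to non-banks) £299 billion: non-bank counterparties' bank balances fall → −£299B.
OMO sale (to banks) £430 billion: the counterparty is a bank, so public deposits are unchanged → 0.
Currency withdrawal £451 billion: non-bank counterparties' bank balances fall → −£451B.
Net: −299 + 0 − 451 = -£750 billion.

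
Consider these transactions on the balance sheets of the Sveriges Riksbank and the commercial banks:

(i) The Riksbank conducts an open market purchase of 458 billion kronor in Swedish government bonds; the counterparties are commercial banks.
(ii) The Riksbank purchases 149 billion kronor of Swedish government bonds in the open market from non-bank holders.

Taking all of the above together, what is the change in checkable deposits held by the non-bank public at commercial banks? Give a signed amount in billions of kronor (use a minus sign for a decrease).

+149 billion

OMO purchase (from banks) 458 billion kronor: the counterparty is a bank, so public deposits are unchanged → 0.
Asset purchase (from non-banks) 149 billion kronor: non-bank counterparties' bank balances rise → +149B.
Net: 0 + 149 = +149 billion.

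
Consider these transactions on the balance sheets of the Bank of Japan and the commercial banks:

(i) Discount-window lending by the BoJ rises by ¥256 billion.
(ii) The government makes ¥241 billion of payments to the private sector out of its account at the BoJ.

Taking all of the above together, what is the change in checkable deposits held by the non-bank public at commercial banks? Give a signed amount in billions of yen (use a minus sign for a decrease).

+¥241 billion

Discount-window loan ¥256 billion: the counterparty is a bank, so public deposits are unchanged → 0.
Government spending ¥241 billion: non-bank counterparties' bank balances rise → +¥241B.
Net: 0 + 241 = +¥241 billion.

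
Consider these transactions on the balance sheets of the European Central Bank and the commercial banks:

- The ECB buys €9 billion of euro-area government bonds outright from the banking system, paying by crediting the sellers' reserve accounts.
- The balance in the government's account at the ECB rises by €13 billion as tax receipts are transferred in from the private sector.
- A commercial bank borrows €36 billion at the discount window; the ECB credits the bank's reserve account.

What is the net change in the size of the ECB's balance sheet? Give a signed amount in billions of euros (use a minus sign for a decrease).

OMO purchase (from banks) €9 billion: an ECB asset is acquired → +€9B.
Government account inflow €13 billion: only the composition of liabilities changes → 0.
Discount-window loan €36 billion: an ECB asset is acquired → +€36B.
Net: 9 + 0 + 36 = +€45 billion.

+€45 billion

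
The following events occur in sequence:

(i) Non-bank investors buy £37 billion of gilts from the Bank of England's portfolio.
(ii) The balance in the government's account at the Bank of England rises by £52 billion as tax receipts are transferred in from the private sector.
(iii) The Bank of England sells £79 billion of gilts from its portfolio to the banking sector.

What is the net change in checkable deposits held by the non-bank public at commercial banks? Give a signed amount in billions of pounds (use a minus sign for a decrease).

Asset sale (to non-banks) £37 billion: non-bank counterparties' bank balances fall → −£37B.
Government account inflow £52 billion: non-bank counterparties' bank balances fall → −£52B.
OMO sale (to banks) £79 billion: the counterparty is a bank, so public deposits are unchanged → 0.
Net: −37 − 52 + 0 = -£89 billion.

-£89 billion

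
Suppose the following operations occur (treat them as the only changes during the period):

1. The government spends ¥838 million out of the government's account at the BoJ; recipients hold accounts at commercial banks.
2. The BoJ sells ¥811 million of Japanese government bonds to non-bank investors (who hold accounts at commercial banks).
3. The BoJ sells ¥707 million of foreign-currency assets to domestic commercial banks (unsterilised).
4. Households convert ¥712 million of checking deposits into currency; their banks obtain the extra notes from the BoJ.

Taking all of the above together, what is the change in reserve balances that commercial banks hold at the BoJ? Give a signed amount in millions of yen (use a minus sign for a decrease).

BoJ balance sheet:
  Assets:      Securities −¥811M, Foreign assets −¥707M
  Liabilities: Bank reserves −¥1392M, Currency in circulation +¥712M, Government deposits −¥838M
Commercial banking system:
  Assets:      Reserves at CB −¥1392M, Foreign assets +¥707M
  Liabilities: Checkable deposits −¥685M
So the change in reserve balances that commercial banks hold at the BoJ is -¥1392 million.

-¥1392 million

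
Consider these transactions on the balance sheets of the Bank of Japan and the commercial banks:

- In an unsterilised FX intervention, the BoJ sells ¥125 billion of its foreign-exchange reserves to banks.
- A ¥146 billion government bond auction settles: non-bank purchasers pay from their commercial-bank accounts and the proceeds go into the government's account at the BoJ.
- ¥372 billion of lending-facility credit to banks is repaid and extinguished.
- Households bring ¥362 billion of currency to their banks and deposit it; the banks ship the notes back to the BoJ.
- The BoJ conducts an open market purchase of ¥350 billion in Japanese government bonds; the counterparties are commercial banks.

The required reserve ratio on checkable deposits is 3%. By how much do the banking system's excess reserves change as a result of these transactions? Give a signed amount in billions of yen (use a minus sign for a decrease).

FX sale ¥125 billion: reserves −¥125B, deposits 0.
Government account inflow ¥146 billion: reserves −¥146B, deposits −¥146B.
Discount-window repayment ¥372 billion: reserves −¥372B, deposits 0.
Currency deposit ¥362 billion: reserves +¥362B, deposits +¥362B.
OMO purchase (from banks) ¥350 billion: reserves +¥350B, deposits 0.
Totals: Δreserves = +¥69B, Δdeposits = +¥216B.
Δrequired reserves = 3% × +¥216B = +¥6.48B.
Δexcess reserves = Δreserves − Δrequired = +¥69B − (+¥6.48B) = +¥62.52 billion.

+¥62.52 billion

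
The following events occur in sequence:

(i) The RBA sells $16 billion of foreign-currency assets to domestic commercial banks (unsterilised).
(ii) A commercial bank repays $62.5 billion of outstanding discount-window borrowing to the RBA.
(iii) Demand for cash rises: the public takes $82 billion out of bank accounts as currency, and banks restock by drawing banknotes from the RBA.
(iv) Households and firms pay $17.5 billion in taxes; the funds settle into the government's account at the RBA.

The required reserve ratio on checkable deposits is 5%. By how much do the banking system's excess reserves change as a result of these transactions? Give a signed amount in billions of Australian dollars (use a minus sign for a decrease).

-$173.025 billion

FX sale $16 billion: reserves −$16B, deposits 0.
Discount-window repayment $62.5 billion: reserves −$62.5B, deposits 0.
Currency withdrawal $82 billion: reserves −$82B, deposits −$82B.
Government account inflow $17.5 billion: reserves −$17.5B, deposits −$17.5B.
Totals: Δreserves = −$178B, Δdeposits = −$99.5B.
Δrequired reserves = 5% × −$99.5B = −$4.975B.
Δexcess reserves = Δreserves − Δrequired = −$178B − (−$4.975B) = -$173.025 billion.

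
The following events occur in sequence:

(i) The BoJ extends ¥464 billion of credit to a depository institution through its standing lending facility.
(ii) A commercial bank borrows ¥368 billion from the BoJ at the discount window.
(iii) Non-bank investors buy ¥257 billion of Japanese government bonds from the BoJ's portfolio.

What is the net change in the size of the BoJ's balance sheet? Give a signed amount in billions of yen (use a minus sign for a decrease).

+¥575 billion

BoJ balance sheet:
  Assets:      Securities −¥257B, Loans to banks +¥832B
  Liabilities: Bank reserves +¥575B
Change in total BoJ assets = +¥575 billion.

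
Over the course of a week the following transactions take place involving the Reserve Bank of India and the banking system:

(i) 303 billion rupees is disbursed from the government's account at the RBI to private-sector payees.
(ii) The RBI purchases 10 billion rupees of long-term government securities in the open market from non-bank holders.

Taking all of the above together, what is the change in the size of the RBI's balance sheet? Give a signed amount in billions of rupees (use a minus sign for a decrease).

Government spending 303 billion rupees: only the composition of liabilities changes → 0.
Asset purchase (from non-banks) 10 billion rupees: an RBI asset is acquired → +10B.
Net: 0 + 10 = +10 billion.

+10 billion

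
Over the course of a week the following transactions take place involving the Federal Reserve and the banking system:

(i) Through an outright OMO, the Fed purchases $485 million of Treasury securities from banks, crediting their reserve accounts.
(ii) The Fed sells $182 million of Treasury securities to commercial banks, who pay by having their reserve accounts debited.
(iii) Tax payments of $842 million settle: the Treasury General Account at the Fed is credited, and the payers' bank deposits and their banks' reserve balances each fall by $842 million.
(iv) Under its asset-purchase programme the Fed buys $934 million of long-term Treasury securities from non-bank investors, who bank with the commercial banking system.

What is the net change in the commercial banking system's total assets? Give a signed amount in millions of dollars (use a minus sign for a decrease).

OMO purchase (from banks) $485 million: just an asset swap on bank balance sheets → 0.
OMO sale (to banks) $182 million: just an asset swap on bank balance sheets → 0.
Government account inflow $842 million: bank balance sheets shrink → −$842M.
Asset purchase (from non-banks) $934 million: bank balance sheets expand → +$934M.
Net: 0 + 0 − 842 + 934 = +$92 million.

+$92 million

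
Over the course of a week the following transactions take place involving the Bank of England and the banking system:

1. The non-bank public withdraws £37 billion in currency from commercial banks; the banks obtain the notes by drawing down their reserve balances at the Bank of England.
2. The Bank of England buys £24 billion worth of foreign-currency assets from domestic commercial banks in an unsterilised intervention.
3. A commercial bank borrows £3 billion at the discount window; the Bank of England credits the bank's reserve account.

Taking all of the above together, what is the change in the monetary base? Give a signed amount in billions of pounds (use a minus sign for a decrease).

+£27 billion

Currency withdrawal £37 billion: just a shift between currency and reserves — both are base money → 0.
FX purchase £24 billion: Bank of England balance sheet expands → +£24B.
Discount-window loan £3 billion: Bank of England balance sheet expands → +£3B.
Net: 0 + 24 + 3 = +£27 billion.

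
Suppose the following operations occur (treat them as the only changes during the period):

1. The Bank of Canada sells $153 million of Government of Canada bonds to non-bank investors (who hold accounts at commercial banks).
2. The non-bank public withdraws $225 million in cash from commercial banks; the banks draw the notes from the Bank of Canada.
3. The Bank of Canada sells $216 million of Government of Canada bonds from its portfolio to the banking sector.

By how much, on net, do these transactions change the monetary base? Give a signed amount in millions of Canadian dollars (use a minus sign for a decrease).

-$369 million

Asset sale (to non-banks) $153 million: Bank of Canada balance sheet contracts → −$153M.
Currency withdrawal $225 million: just a shift between currency and reserves — both are base money → 0.
OMO sale (to banks) $216 million: Bank of Canada balance sheet contracts → −$216M.
Net: −153 + 0 − 216 = -$369 million.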